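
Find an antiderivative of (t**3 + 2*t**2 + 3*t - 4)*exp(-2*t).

Use integration by parts with u = t**3 + 2*t**2 + 3*t - 4, dv = exp(-2*t) dt, so v = -exp(-2*t)/2.
Apply parts 3 times (tabular method): alternate signs, differentiate u down to 0, integrate dv up.

(-4*t**3 - 14*t**2 - 26*t + 3)*exp(-2*t)/8 + C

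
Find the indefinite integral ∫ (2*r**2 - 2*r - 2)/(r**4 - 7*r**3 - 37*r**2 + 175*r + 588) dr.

Factor the denominator: (r - 7)**2*(r + 3)*(r + 4).
Partial-fraction decomposition: -38/(121*(r + 4)) + 11/(50*(r + 3)) + 569/(6050*(r - 7)) + 41/(55*(r - 7)**2).
Integrate each term; A/(r−a) gives A·log|r−a|; A/(r−a)² gives −A/(r−a).

569*log(r - 7)/6050 + 11*log(r + 3)/50 - 38*log(r + 4)/121 - 41/(55*r - 385) + C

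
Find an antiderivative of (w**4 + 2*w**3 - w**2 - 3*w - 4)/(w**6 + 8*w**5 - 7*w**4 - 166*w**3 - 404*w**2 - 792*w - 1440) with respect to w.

277*log(w - 5)/7656 - 23*log(w + 3)/312 + log(w + 4)/3 - 421*log(w + 6)/1320 + 349*log(w**2 + 4)/30160 + 133*atan(w/2)/15080 + C

Factor the denominator: (w - 5)*(w + 3)*(w + 4)*(w + 6)*(w**2 + 4).
Partial-fraction decomposition: (349*w + 266)/(15080*(w**2 + 4)) - 421/(1320*(w + 6)) + 1/(3*(w + 4)) - 23/(312*(w + 3)) + 277/(7656*(w - 5)).
Integrate each term; A/(w−a) gives A·log|w−a|; the (Bw+D)/(w²+p²) term gives a log and an atan.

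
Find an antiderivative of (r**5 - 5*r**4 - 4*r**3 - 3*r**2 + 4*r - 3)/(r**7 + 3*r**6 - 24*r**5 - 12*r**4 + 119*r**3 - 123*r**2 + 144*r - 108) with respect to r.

-4*log(r - 3)/15 + 87*log(r - 2)/200 - 5*log(r - 1)/56 + 97*log(r + 3)/600 - 501*log(r + 6)/2072 + log(r**2 + 1)/1850 + 99*atan(r)/1850 + C

Factor the denominator: (r - 3)*(r - 2)*(r - 1)*(r + 3)*(r + 6)*(r**2 + 1).
Partial-fraction decomposition: (2*r + 99)/(1850*(r**2 + 1)) - 501/(2072*(r + 6)) + 97/(600*(r + 3)) - 5/(56*(r - 1)) + 87/(200*(r - 2)) - 4/(15*(r - 3)).
Integrate each term; A/(r−a) gives A·log|r−a|; the (Br+D)/(r²+p²) term gives a log and an atan.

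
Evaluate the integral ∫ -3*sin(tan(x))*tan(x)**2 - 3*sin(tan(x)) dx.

Let u = tan(x), so du = (tan(x)**2 + 1) dx.
Rewriting, the integral becomes -3·∫ sin(u) du = -3·-cos(u).
Substituting back, u = tan(x).

3*cos(tan(x)) + C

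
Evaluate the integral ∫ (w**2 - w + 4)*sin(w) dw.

Use integration by parts with u = w**2 - w + 4, dv = sin(w) dw, so v = -cos(w).
Apply parts 2 times (tabular method): alternate signs, differentiate u down to 0, integrate dv up.

-w**2*cos(w) + 2*w*sin(w) + w*cos(w) - sin(w) - 2*cos(w) + C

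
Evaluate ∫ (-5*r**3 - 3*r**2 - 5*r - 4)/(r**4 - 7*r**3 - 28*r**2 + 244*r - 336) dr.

-1901*log(r - 7)/195 + 98*log(r - 4)/15 - 33*log(r - 2)/40 - 499*log(r + 6)/520 + C

Factor the denominator: (r - 7)*(r - 4)*(r - 2)*(r + 6).
Partial-fraction decomposition: -499/(520*(r + 6)) - 33/(40*(r - 2)) + 98/(15*(r - 4)) - 1901/(195*(r - 7)).
Integrate each term: A/(r−a) contributes A·log|r−a|.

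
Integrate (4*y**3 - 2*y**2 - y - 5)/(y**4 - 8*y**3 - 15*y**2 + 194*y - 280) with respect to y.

631*log(y - 7)/90 - 215*log(y - 4)/54 + 17*log(y - 2)/70 + 275*log(y + 5)/378 + C

Factor the denominator: (y - 7)*(y - 4)*(y - 2)*(y + 5).
Partial-fraction decomposition: 275/(378*(y + 5)) + 17/(70*(y - 2)) - 215/(54*(y - 4)) + 631/(90*(y - 7)).
Integrate each term: A/(y−a) contributes A·log|y−a|.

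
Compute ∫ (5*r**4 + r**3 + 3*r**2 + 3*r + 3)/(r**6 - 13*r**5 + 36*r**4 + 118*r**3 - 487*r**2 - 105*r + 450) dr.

Factor the denominator: (r - 6)*(r - 5)**2*(r - 1)*(r + 1)*(r + 3).
Partial-fraction decomposition: -133/(1536*(r + 3)) + 1/(144*(r + 1)) - 3/(128*(r - 1)) - 99365/(4608*(r - 5)) - 3343/(192*(r - 5)**2) + 65/(3*(r - 6)).
Integrate each term; A/(r−a) gives A·log|r−a|; A/(r−a)² gives −A/(r−a).

65*log(r - 6)/3 - 99365*log(r - 5)/4608 - 3*log(r - 1)/128 + log(r + 1)/144 - 133*log(r + 3)/1536 + 3343/(192*r - 960) + C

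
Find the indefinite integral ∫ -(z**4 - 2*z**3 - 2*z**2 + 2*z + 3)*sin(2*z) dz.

Use integration by parts with u = z**4 - 2*z**3 - 2*z**2 + 2*z + 3, dv = -sin(2*z) dz, so v = cos(2*z)/2.
Apply parts 4 times (tabular method): alternate signs, differentiate u down to 0, integrate dv up.

z**4*cos(2*z)/2 - z**3*sin(2*z) - z**3*cos(2*z) + 3*z**2*sin(2*z)/2 - 5*z**2*cos(2*z)/2 + 5*z*sin(2*z)/2 + 5*z*cos(2*z)/2 - 5*sin(2*z)/4 + 11*cos(2*z)/4 + C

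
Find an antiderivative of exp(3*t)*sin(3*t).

Let I denote the integral. Integrate by parts with u = sin(3*t), dv = exp(3*t) dt, so v = exp(3*t)/3: I = exp(3*t)*sin(3*t)/3 − ∫ exp(3*t)*cos(3*t) dt.
Apply parts again with u = cos(3*t), dv = exp(3*t) dt: ∫ exp(3*t)*cos(3*t) dt = exp(3*t)*cos(3*t)/3 + I. Substituting back brings back I: I = exp(3*t)*sin(3*t)/3 - exp(3*t)*cos(3*t)/3 − I.
Solving for I: (1 + 1)·I equals the remaining terms, so I = (1/2)·(exp(3*t)*sin(3*t)/3 - exp(3*t)*cos(3*t)/3).

exp(3*t)*sin(3*t)/6 - exp(3*t)*cos(3*t)/6 + C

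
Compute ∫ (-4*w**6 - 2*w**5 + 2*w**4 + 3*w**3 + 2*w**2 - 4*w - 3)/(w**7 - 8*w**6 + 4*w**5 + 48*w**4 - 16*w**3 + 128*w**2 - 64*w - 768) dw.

Factor the denominator: (w - 6)*(w - 4)*(w - 2)*(w + 2)**2*(w**2 + 4).
Partial-fraction decomposition: (48*w - 277)/(640*(w**2 + 4)) - 3119/(12288*(w + 2)) + 57/(512*(w + 2)**2) - 267/(1024*(w - 2)) + 1181/(192*(w - 4)) - 198891/(20480*(w - 6)).
Integrate each term; A/(w−a) gives A·log|w−a|; the (Bw+D)/(w²+p²) term gives a log and an atan.

-198891*log(w - 6)/20480 + 1181*log(w - 4)/192 - 267*log(w - 2)/1024 - 3119*log(w + 2)/12288 + 3*log(w**2 + 4)/80 - 277*atan(w/2)/1280 - 57/(512*w + 1024) + C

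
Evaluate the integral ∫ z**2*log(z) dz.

Use integration by parts with u = log(z), dv = z**2 dz.
Then du = 1/z dz and v = z**3/3.

z**3*log(z)/3 - z**3/9 + C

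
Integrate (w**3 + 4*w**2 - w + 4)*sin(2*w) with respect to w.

Use integration by parts with u = w**3 + 4*w**2 - w + 4, dv = sin(2*w) dw, so v = -cos(2*w)/2.
Apply parts 3 times (tabular method): alternate signs, differentiate u down to 0, integrate dv up.

-w**3*cos(2*w)/2 + 3*w**2*sin(2*w)/4 - 2*w**2*cos(2*w) + 2*w*sin(2*w) + 5*w*cos(2*w)/4 - 5*sin(2*w)/8 - cos(2*w) + C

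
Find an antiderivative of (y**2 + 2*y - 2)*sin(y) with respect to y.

Use integration by parts with u = y**2 + 2*y - 2, dv = sin(y) dy, so v = -cos(y).
Apply parts 2 times (tabular method): alternate signs, differentiate u down to 0, integrate dv up.

-y**2*cos(y) + 2*y*sin(y) - 2*y*cos(y) + 2*sin(y) + 4*cos(y) + C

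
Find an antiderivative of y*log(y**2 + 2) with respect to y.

y**2*log(y**2 + 2)/2 - y**2/2 + log(y**2 + 2) + C

Let u = y**2 + 2, so du = (2*y) dy.
The integral becomes (1/2)·∫ log(u) du; integrate by parts with u′=log(u), dv′=du.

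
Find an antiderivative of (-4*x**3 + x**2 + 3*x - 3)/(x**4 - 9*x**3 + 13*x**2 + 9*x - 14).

-87*log(x - 7)/16 + 5*log(x - 2)/3 - log(x - 1)/4 + log(x + 1)/48 + C

Factor the denominator: (x - 7)*(x - 2)*(x - 1)*(x + 1).
Partial-fraction decomposition: 1/(48*(x + 1)) - 1/(4*(x - 1)) + 5/(3*(x - 2)) - 87/(16*(x - 7)).
Integrate each term: A/(x−a) contributes A·log|x−a|.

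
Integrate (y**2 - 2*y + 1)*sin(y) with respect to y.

-y**2*cos(y) + 2*y*sin(y) + 2*y*cos(y) - 2*sin(y) + cos(y) + C

Use integration by parts with u = y**2 - 2*y + 1, dv = sin(y) dy, so v = -cos(y).
Apply parts 2 times (tabular method): alternate signs, differentiate u down to 0, integrate dv up.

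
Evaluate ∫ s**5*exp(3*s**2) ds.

Let u = s², du = 2s ds; rewrite as (1/2)∫ u^2·exp(3u) du.
Now integrate by parts 2 times.

(9*s**4 - 6*s**2 + 2)*exp(3*s**2)/54 + C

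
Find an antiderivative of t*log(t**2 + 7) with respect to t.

t**2*log(t**2 + 7)/2 - t**2/2 + 7*log(t**2 + 7)/2 + C

Let u = t**2 + 7, so du = (2*t) dt.
The integral becomes (1/2)·∫ log(u) du; integrate by parts with u′=log(u), dv′=du.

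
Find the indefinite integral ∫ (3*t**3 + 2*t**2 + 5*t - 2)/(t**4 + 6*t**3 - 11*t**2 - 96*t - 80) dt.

121*log(t - 4)/180 + 2*log(t + 1)/15 - 91*log(t + 4)/12 + 88*log(t + 5)/9 + C

Factor the denominator: (t - 4)*(t + 1)*(t + 4)*(t + 5).
Partial-fraction decomposition: 88/(9*(t + 5)) - 91/(12*(t + 4)) + 2/(15*(t + 1)) + 121/(180*(t - 4)).
Integrate each term: A/(t−a) contributes A·log|t−a|.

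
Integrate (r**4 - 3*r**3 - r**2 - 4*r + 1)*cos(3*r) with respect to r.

Use integration by parts with u = r**4 - 3*r**3 - r**2 - 4*r + 1, dv = cos(3*r) dr, so v = sin(3*r)/3.
Apply parts 4 times (tabular method): alternate signs, differentiate u down to 0, integrate dv up.

r**4*sin(3*r)/3 - r**3*sin(3*r) + 4*r**3*cos(3*r)/9 - 7*r**2*sin(3*r)/9 - r**2*cos(3*r) - 2*r*sin(3*r)/3 - 14*r*cos(3*r)/27 + 41*sin(3*r)/81 - 2*cos(3*r)/9 + C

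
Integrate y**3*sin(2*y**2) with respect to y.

Let u = y², du = 2y dy; rewrite as (1/2)∫ u^1·sin(2u) du.
Now integrate by parts 1 time.

-y**2*cos(2*y**2)/4 + sin(2*y**2)/8 + C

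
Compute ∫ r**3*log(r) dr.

r**4*log(r)/4 - r**4/16 + C

Use integration by parts with u = log(r), dv = r**3 dr.
Then du = 1/r dr and v = r**4/4.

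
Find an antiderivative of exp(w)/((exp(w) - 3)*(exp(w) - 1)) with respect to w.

Let u = e^w, du = e^w dw.
The integral becomes ∫ du/((u-1)(u-3)); decompose into partial fractions.

log(exp(w) - 3)/2 - log(exp(w) - 1)/2 + C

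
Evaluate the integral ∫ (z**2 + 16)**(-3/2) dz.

z/(16*sqrt(z**2 + 16)) + C

Substitute z = 4·tan(θ), so dz = 4·sec(θ)^2 dθ and the radical becomes sqrt(z**2 + 16) = 4·sec(θ) by the Pythagorean identity.
Integrate the resulting trig expression in θ, then back-substitute tan(θ) = z/4, sec(θ) = sqrt(z**2 + 16)/4 (absorbing any constant into C).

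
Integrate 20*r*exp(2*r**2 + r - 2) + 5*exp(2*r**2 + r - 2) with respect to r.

Let u = 2*r**2 + r - 2, so du = (4*r + 1) dr.
Rewriting, the integral becomes 5·∫ e^u du = 5·e^u.
Substituting back, u = 2*r**2 + r - 2.

5*exp(2*r**2 + r - 2) + C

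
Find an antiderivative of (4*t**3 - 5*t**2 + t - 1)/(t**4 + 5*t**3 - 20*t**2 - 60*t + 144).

Factor the denominator: (t - 3)*(t - 2)*(t + 4)*(t + 6).
Partial-fraction decomposition: 1051/(144*(t + 6)) - 341/(84*(t + 4)) - 13/(48*(t - 2)) + 65/(63*(t - 3)).
Integrate each term: A/(t−a) contributes A·log|t−a|.

65*log(t - 3)/63 - 13*log(t - 2)/48 - 341*log(t + 4)/84 + 1051*log(t + 6)/144 + C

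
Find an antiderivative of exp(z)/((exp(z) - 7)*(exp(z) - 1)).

log(exp(z) - 7)/6 - log(exp(z) - 1)/6 + C

Let u = e^z, du = e^z dz.
The integral becomes ∫ du/((u-1)(u-7)); decompose into partial fractions.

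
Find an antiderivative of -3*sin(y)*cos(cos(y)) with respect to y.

3*sin(cos(y)) + C

Let u = cos(y), so du = (-sin(y)) dy.
Rewriting, the integral becomes 3·∫ cos(u) du = 3·sin(u).
Substituting back, u = cos(y).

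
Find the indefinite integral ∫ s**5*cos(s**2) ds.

Let u = s², du = 2s ds; rewrite as (1/2)∫ u^2·cos(1u) du.
Now integrate by parts 2 times.

s**4*sin(s**2)/2 + s**2*cos(s**2) - sin(s**2) + C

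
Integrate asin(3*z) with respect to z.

z*asin(3*z) + sqrt(-9*z**2 + 1)/3 + C

Use integration by parts with u = arcsin(3*z), dv = dz.
Then du = 3/sqrt(-9*z**2 + 1) dz.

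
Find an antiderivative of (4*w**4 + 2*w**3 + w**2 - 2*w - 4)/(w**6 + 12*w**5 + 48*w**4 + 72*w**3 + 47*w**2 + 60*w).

Factor the denominator: w*(w + 3)*(w + 4)*(w + 5)*(w**2 + 1).
Partial-fraction decomposition: (116*w - 73)/(2210*(w**2 + 1)) - 2281/(260*(w + 5)) + 229/(17*(w + 4)) - 281/(60*(w + 3)) - 1/(15*w).
Integrate each term; A/(w−a) gives A·log|w−a|; the (Bw+D)/(w²+p²) term gives a log and an atan.

-log(w)/15 - 281*log(w + 3)/60 + 229*log(w + 4)/17 - 2281*log(w + 5)/260 + 29*log(w**2 + 1)/1105 - 73*atan(w)/2210 + C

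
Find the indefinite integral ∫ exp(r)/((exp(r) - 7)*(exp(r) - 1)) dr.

Let u = e^r, du = e^r dr.
The integral becomes ∫ du/((u-7)(u-1)); decompose into partial fractions.

log(exp(r) - 7)/6 - log(exp(r) - 1)/6 + C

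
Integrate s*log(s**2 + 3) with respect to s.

Let u = s**2 + 3, so du = (2*s) ds.
The integral becomes (1/2)·∫ log(u) du; integrate by parts with u′=log(u), dv′=du.

s**2*log(s**2 + 3)/2 - s**2/2 + 3*log(s**2 + 3)/2 + C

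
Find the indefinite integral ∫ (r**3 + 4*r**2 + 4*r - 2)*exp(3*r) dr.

Use integration by parts with u = r**3 + 4*r**2 + 4*r - 2, dv = exp(3*r) dr, so v = exp(3*r)/3.
Apply parts 3 times (tabular method): alternate signs, differentiate u down to 0, integrate dv up.

(3*r**3 + 9*r**2 + 6*r - 8)*exp(3*r)/9 + C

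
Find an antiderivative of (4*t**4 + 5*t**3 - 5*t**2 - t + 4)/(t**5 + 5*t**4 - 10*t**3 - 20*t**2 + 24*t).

log(t)/6 + 43*log(t - 2)/32 - log(t - 1)/3 - 5*log(t + 2)/48 + 281*log(t + 6)/96 + C

Factor the denominator: t*(t - 2)*(t - 1)*(t + 2)*(t + 6).
Partial-fraction decomposition: 281/(96*(t + 6)) - 5/(48*(t + 2)) - 1/(3*(t - 1)) + 43/(32*(t - 2)) + 1/(6*t).
Integrate each term: A/(t−a) contributes A·log|t−a|.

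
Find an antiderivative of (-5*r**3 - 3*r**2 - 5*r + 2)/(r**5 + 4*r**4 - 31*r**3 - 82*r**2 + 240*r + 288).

Factor the denominator: (r - 4)*(r - 3)*(r + 1)*(r + 4)*(r + 6).
Partial-fraction decomposition: 251/(225*(r + 6)) - 7/(8*(r + 4)) + 3/(100*(r + 1)) + 25/(36*(r - 3)) - 193/(200*(r - 4)).
Integrate each term: A/(r−a) contributes A·log|r−a|.

-193*log(r - 4)/200 + 25*log(r - 3)/36 + 3*log(r + 1)/100 - 7*log(r + 4)/8 + 251*log(r + 6)/225 + C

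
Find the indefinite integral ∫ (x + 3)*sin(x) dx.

Use integration by parts with u = x + 3, dv = sin(x) dx, so v = -cos(x).
Apply parts 1 times (tabular method): alternate signs, differentiate u down to 0, integrate dv up.

-x*cos(x) + sin(x) - 3*cos(x) + C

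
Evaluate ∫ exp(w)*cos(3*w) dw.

3*exp(w)*sin(3*w)/10 + exp(w)*cos(3*w)/10 + C

Let I denote the integral. Integrate by parts with u = cos(3*w), dv = exp(w) dw, so v = exp(w): I = exp(w)*cos(3*w) + 3·∫ exp(w)*sin(3*w) dw.
Apply parts again with u = sin(3*w), dv = exp(w) dw: ∫ exp(w)*sin(3*w) dw = exp(w)*sin(3*w) − 3·I. Substituting back brings back I: I = 3*exp(w)*sin(3*w) + exp(w)*cos(3*w) − 9·I.
Solving for I: (1 + 9)·I equals the remaining terms, so I = (1/10)·(3*exp(w)*sin(3*w) + exp(w)*cos(3*w)).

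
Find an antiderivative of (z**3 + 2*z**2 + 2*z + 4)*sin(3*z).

Use integration by parts with u = z**3 + 2*z**2 + 2*z + 4, dv = sin(3*z) dz, so v = -cos(3*z)/3.
Apply parts 3 times (tabular method): alternate signs, differentiate u down to 0, integrate dv up.

-z**3*cos(3*z)/3 + z**2*sin(3*z)/3 - 2*z**2*cos(3*z)/3 + 4*z*sin(3*z)/9 - 4*z*cos(3*z)/9 + 4*sin(3*z)/27 - 32*cos(3*z)/27 + C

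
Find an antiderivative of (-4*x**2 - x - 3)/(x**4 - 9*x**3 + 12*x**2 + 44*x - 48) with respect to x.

Factor the denominator: (x - 6)*(x - 4)*(x - 1)*(x + 2).
Partial-fraction decomposition: 17/(144*(x + 2)) - 8/(45*(x - 1)) + 71/(36*(x - 4)) - 153/(80*(x - 6)).
Integrate each term: A/(x−a) contributes A·log|x−a|.

-153*log(x - 6)/80 + 71*log(x - 4)/36 - 8*log(x - 1)/45 + 17*log(x + 2)/144 + C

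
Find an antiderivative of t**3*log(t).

Use integration by parts with u = log(t), dv = t**3 dt.
Then du = 1/t dt and v = t**4/4.

t**4*log(t)/4 - t**4/16 + C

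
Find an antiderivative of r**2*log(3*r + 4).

r**3*log(3*r + 4)/3 - r**3/9 + 2*r**2/9 - 16*r/27 + 64*log(3*r + 4)/81 + C

Use integration by parts with u = log(3*r + 4), dv = r**2 dr.
Then du = 3/(3*r + 4) dr and v = r**3/3.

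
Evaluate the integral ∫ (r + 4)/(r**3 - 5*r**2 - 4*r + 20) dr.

3*log(r - 5)/7 - log(r - 2)/2 + log(r + 2)/14 + C

Factor the denominator: (r - 5)*(r - 2)*(r + 2).
Partial-fraction decomposition: 1/(14*(r + 2)) - 1/(2*(r - 2)) + 3/(7*(r - 5)).
Integrate each term: A/(r−a) contributes A·log|r−a|.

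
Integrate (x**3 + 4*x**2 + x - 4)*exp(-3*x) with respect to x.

Use integration by parts with u = x**3 + 4*x**2 + x - 4, dv = exp(-3*x) dx, so v = -exp(-3*x)/3.
Apply parts 3 times (tabular method): alternate signs, differentiate u down to 0, integrate dv up.

(-9*x**3 - 45*x**2 - 39*x + 23)*exp(-3*x)/27 + C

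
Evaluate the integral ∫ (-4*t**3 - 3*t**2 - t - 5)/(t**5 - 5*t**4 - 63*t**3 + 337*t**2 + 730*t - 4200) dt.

Factor the denominator: (t - 6)*(t - 5)**2*(t + 4)*(t + 7).
Partial-fraction decomposition: 409/(1872*(t + 7)) - 23/(270*(t + 4)) + 3209/(432*(t - 5)) + 65/(12*(t - 5)**2) - 983/(130*(t - 6)).
Integrate each term; A/(t−a) gives A·log|t−a|; A/(t−a)² gives −A/(t−a).

-983*log(t - 6)/130 + 3209*log(t - 5)/432 - 23*log(t + 4)/270 + 409*log(t + 7)/1872 - 65/(12*t - 60) + C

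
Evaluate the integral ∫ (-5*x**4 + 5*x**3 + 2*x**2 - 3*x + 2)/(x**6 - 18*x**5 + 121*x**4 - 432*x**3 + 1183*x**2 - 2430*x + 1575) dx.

Factor the denominator: (x - 7)*(x - 5)**2*(x - 1)*(x**2 + 9).
Partial-fraction decomposition: -(2343*x - 90812)/(167620*(x**2 + 9)) - 1/(960*(x - 1)) + 135955/(18496*(x - 5)) + 2463/(272*(x - 5)**2) - 10211/(1392*(x - 7)).
Integrate each term; A/(x−a) gives A·log|x−a|; the (Bx+D)/(x²+p²) term gives a log and an atan.

-10211*log(x - 7)/1392 + 135955*log(x - 5)/18496 - log(x - 1)/960 - 2343*log(x**2 + 9)/335240 + 22703*atan(x/3)/125715 - 2463/(272*x - 1360) + C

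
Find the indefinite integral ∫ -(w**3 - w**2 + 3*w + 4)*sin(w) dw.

w**3*cos(w) - 3*w**2*sin(w) - w**2*cos(w) + 2*w*sin(w) - 3*w*cos(w) + 3*sin(w) + 6*cos(w) + C

Use integration by parts with u = w**3 - w**2 + 3*w + 4, dv = -sin(w) dw, so v = cos(w).
Apply parts 3 times (tabular method): alternate signs, differentiate u down to 0, integrate dv up.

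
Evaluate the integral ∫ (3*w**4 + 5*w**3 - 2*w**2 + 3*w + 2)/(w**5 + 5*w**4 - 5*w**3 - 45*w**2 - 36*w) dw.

Factor the denominator: w*(w - 3)*(w + 1)*(w + 3)*(w + 4).
Partial-fraction decomposition: 29/(6*(w + 4)) - 83/(36*(w + 3)) - 5/(24*(w + 1)) + 53/(72*(w - 3)) - 1/(18*w).
Integrate each term: A/(w−a) contributes A·log|w−a|.

-log(w)/18 + 53*log(w - 3)/72 - 5*log(w + 1)/24 - 83*log(w + 3)/36 + 29*log(w + 4)/6 + C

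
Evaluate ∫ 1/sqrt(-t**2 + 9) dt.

Substitute t = 3·sin(θ), so dt = 3·cos(θ) dθ and the radical becomes sqrt(-t**2 + 9) = 3·cos(θ) by the Pythagorean identity.
Integrate the resulting trig expression in θ, then back-substitute θ = asin(t/3), sin(θ) = t/3, cos(θ) = sqrt(-t**2 + 9)/3 (absorbing any constant into C).

asin(t/3) + C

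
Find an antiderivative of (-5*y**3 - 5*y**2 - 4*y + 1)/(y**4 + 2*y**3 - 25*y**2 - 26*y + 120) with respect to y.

-415*log(y - 4)/126 + 67*log(y - 2)/70 + 103*log(y + 3)/70 - 521*log(y + 5)/126 + C

Factor the denominator: (y - 4)*(y - 2)*(y + 3)*(y + 5).
Partial-fraction decomposition: -521/(126*(y + 5)) + 103/(70*(y + 3)) + 67/(70*(y - 2)) - 415/(126*(y - 4)).
Integrate each term: A/(y−a) contributes A·log|y−a|.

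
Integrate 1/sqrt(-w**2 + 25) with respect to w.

asin(w/5) + C

Substitute w = 5·sin(θ), so dw = 5·cos(θ) dθ and the radical becomes sqrt(-w**2 + 25) = 5·cos(θ) by the Pythagorean identity.
Integrate the resulting trig expression in θ, then back-substitute θ = asin(w/5), sin(θ) = w/5, cos(θ) = sqrt(-w**2 + 25)/5 (absorbing any constant into C).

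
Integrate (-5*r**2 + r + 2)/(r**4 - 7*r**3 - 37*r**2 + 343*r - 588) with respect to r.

Factor the denominator: (r - 7)*(r - 4)*(r - 3)*(r + 7).
Partial-fraction decomposition: 25/(154*(r + 7)) - 1/(r - 3) + 74/(33*(r - 4)) - 59/(42*(r - 7)).
Integrate each term: A/(r−a) contributes A·log|r−a|.

-59*log(r - 7)/42 + 74*log(r - 4)/33 - log(r - 3) + 25*log(r + 7)/154 + C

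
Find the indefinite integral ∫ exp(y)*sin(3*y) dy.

exp(y)*sin(3*y)/10 - 3*exp(y)*cos(3*y)/10 + C

Let I denote the integral. Integrate by parts with u = sin(3*y), dv = exp(y) dy, so v = exp(y): I = exp(y)*sin(3*y) − 3·∫ exp(y)*cos(3*y) dy.
Apply parts again with u = cos(3*y), dv = exp(y) dy: ∫ exp(y)*cos(3*y) dy = exp(y)*cos(3*y) + 3·I. Substituting back brings back I: I = exp(y)*sin(3*y) - 3*exp(y)*cos(3*y) − 9·I.
Solving for I: (1 + 9)·I equals the remaining terms, so I = (1/10)·(exp(y)*sin(3*y) - 3*exp(y)*cos(3*y)).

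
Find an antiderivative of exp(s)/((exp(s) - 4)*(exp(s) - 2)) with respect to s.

Let u = e^s, du = e^s ds.
The integral becomes ∫ du/((u-2)(u-4)); decompose into partial fractions.

log(exp(s) - 4)/2 - log(exp(s) - 2)/2 + C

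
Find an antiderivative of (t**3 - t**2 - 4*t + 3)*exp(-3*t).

(-3*t**3 + 12*t - 5)*exp(-3*t)/9 + C

Use integration by parts with u = t**3 - t**2 - 4*t + 3, dv = exp(-3*t) dt, so v = -exp(-3*t)/3.
Apply parts 3 times (tabular method): alternate signs, differentiate u down to 0, integrate dv up.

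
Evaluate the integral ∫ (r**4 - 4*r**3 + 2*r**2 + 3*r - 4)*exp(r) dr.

Use integration by parts with u = r**4 - 4*r**3 + 2*r**2 + 3*r - 4, dv = exp(r) dr, so v = exp(r).
Apply parts 4 times (tabular method): alternate signs, differentiate u down to 0, integrate dv up.

(r**4 - 8*r**3 + 26*r**2 - 49*r + 45)*exp(r) + C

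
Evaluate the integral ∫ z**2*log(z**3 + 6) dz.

Let u = z**3 + 6, so du = (3*z**2) dz.
The integral becomes (1/3)·∫ log(u) du; integrate by parts with u′=log(u), dv′=du.

z**3*log(z**3 + 6)/3 - z**3/3 + 2*log(z**3 + 6) + C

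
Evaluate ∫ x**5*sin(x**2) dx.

-x**4*cos(x**2)/2 + x**2*sin(x**2) + cos(x**2) + C

Let u = x², du = 2x dx; rewrite as (1/2)∫ u^2·sin(1u) du.
Now integrate by parts 2 times.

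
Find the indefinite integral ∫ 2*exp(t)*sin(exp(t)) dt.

Let u = exp(t), so du = (exp(t)) dt.
Rewriting, the integral becomes 2·∫ sin(u) du = 2·-cos(u).
Substituting back, u = exp(t).

-2*cos(exp(t)) + C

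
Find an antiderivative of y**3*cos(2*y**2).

y**2*sin(2*y**2)/4 + cos(2*y**2)/8 + C

Let u = y², du = 2y dy; rewrite as (1/2)∫ u^1·cos(2u) du.
Now integrate by parts 1 time.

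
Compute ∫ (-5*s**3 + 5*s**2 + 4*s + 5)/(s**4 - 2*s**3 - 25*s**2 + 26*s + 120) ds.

Factor the denominator: (s - 5)*(s - 3)*(s + 2)*(s + 4).
Partial-fraction decomposition: -389/(126*(s + 4)) + 57/(70*(s + 2)) + 73/(70*(s - 3)) - 475/(126*(s - 5)).
Integrate each term: A/(s−a) contributes A·log|s−a|.

-475*log(s - 5)/126 + 73*log(s - 3)/70 + 57*log(s + 2)/70 - 389*log(s + 4)/126 + C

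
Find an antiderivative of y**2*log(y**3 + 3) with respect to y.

y**3*log(y**3 + 3)/3 - y**3/3 + log(y**3 + 3) + C

Let u = y**3 + 3, so du = (3*y**2) dy.
The integral becomes (1/3)·∫ log(u) du; integrate by parts with u′=log(u), dv′=du.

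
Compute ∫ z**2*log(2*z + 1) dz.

z**3*log(2*z + 1)/3 - z**3/9 + z**2/12 - z/12 + log(2*z + 1)/24 + C

Use integration by parts with u = log(2*z + 1), dv = z**2 dz.
Then du = 2/(2*z + 1) dz and v = z**3/3.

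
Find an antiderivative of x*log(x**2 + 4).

x**2*log(x**2 + 4)/2 - x**2/2 + 2*log(x**2 + 4) + C

Let u = x**2 + 4, so du = (2*x) dx.
The integral becomes (1/2)·∫ log(u) du; integrate by parts with u′=log(u), dv′=du.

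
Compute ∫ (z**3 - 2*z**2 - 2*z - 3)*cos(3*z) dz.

Use integration by parts with u = z**3 - 2*z**2 - 2*z - 3, dv = cos(3*z) dz, so v = sin(3*z)/3.
Apply parts 3 times (tabular method): alternate signs, differentiate u down to 0, integrate dv up.

z**3*sin(3*z)/3 - 2*z**2*sin(3*z)/3 + z**2*cos(3*z)/3 - 8*z*sin(3*z)/9 - 4*z*cos(3*z)/9 - 23*sin(3*z)/27 - 8*cos(3*z)/27 + C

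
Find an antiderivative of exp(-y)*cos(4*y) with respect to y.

Let I denote the integral. Integrate by parts with u = cos(4*y), dv = exp(-y) dy, so v = -exp(-y): I = -exp(-y)*cos(4*y) − 4·∫ exp(-y)*sin(4*y) dy.
Apply parts again with u = sin(4*y), dv = exp(-y) dy: ∫ exp(-y)*sin(4*y) dy = -exp(-y)*sin(4*y) + 4·I. Substituting back brings back I: I = 4*exp(-y)*sin(4*y) - exp(-y)*cos(4*y) − 16·I.
Solving for I: (1 + 16)·I equals the remaining terms, so I = (1/17)·(4*exp(-y)*sin(4*y) - exp(-y)*cos(4*y)).

4*exp(-y)*sin(4*y)/17 - exp(-y)*cos(4*y)/17 + C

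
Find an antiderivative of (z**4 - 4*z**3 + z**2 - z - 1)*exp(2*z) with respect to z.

(2*z**4 - 12*z**3 + 20*z**2 - 22*z + 9)*exp(2*z)/4 + C

Use integration by parts with u = z**4 - 4*z**3 + z**2 - z - 1, dv = exp(2*z) dz, so v = exp(2*z)/2.
Apply parts 4 times (tabular method): alternate signs, differentiate u down to 0, integrate dv up.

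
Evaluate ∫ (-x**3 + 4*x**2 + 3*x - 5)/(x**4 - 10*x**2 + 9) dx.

13*log(x - 3)/48 - log(x - 1)/16 - 3*log(x + 1)/16 - 49*log(x + 3)/48 + C

Factor the denominator: (x - 3)*(x - 1)*(x + 1)*(x + 3).
Partial-fraction decomposition: -49/(48*(x + 3)) - 3/(16*(x + 1)) - 1/(16*(x - 1)) + 13/(48*(x - 3)).
Integrate each term: A/(x−a) contributes A·log|x−a|.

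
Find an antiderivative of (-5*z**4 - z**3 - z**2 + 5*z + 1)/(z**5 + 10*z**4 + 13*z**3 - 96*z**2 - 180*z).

-log(z)/180 - 85*log(z - 3)/216 - 17*log(z + 2)/24 + 3049*log(z + 5)/120 - 6329*log(z + 6)/216 + C

Factor the denominator: z*(z - 3)*(z + 2)*(z + 5)*(z + 6).
Partial-fraction decomposition: -6329/(216*(z + 6)) + 3049/(120*(z + 5)) - 17/(24*(z + 2)) - 85/(216*(z - 3)) - 1/(180*z).
Integrate each term: A/(z−a) contributes A·log|z−a|.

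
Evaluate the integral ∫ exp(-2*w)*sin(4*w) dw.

Let I denote the integral. Integrate by parts with u = sin(4*w), dv = exp(-2*w) dw, so v = -exp(-2*w)/2: I = -exp(-2*w)*sin(4*w)/2 + 2·∫ exp(-2*w)*cos(4*w) dw.
Apply parts again with u = cos(4*w), dv = exp(-2*w) dw: ∫ exp(-2*w)*cos(4*w) dw = -exp(-2*w)*cos(4*w)/2 − 2·I. Substituting back brings back I: I = -exp(-2*w)*sin(4*w)/2 - exp(-2*w)*cos(4*w) − 4·I.
Solving for I: (1 + 4)·I equals the remaining terms, so I = (1/5)·(-exp(-2*w)*sin(4*w)/2 - exp(-2*w)*cos(4*w)).

-exp(-2*w)*sin(4*w)/10 - exp(-2*w)*cos(4*w)/5 + C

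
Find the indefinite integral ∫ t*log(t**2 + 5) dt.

Let u = t**2 + 5, so du = (2*t) dt.
The integral becomes (1/2)·∫ log(u) du; integrate by parts with u′=log(u), dv′=du.

t**2*log(t**2 + 5)/2 - t**2/2 + 5*log(t**2 + 5)/2 + C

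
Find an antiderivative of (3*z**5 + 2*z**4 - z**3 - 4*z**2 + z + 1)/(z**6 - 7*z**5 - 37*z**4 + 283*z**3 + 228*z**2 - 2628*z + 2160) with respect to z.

Factor the denominator: (z - 6)**2*(z - 3)*(z - 1)*(z + 4)*(z + 5).
Partial-fraction decomposition: 1013/(726*(z + 5)) - 2563/(3500*(z + 4)) - 1/(750*(z - 1)) + 52/(63*(z - 3)) + 823777/(544500*(z - 6)) + 25567/(1650*(z - 6)**2).
Integrate each term; A/(z−a) gives A·log|z−a|; A/(z−a)² gives −A/(z−a).

823777*log(z - 6)/544500 + 52*log(z - 3)/63 - log(z - 1)/750 - 2563*log(z + 4)/3500 + 1013*log(z + 5)/726 - 25567/(1650*z - 9900) + C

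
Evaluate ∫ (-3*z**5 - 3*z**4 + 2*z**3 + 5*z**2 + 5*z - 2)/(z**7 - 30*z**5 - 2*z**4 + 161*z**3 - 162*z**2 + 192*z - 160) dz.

Factor the denominator: (z - 5)*(z - 2)*(z - 1)*(z + 4)**2*(z**2 + 1).
Partial-fraction decomposition: (112*z + 79)/(3757*(z**2 + 1)) + 341324/(1755675*(z + 4)) - 1117/(2295*(z + 4)**2) + 1/(50*(z - 1)) + 5/(27*(z - 2)) - 2713/(6318*(z - 5)).
Integrate each term; A/(z−a) gives A·log|z−a|; the (Bz+D)/(z²+p²) term gives a log and an atan.

-2713*log(z - 5)/6318 + 5*log(z - 2)/27 + log(z - 1)/50 + 341324*log(z + 4)/1755675 + 56*log(z**2 + 1)/3757 + 79*atan(z)/3757 + 1117/(2295*z + 9180) + C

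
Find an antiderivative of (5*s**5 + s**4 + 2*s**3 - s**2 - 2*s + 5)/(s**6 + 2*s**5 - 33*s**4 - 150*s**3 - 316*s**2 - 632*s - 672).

Factor the denominator: (s - 7)*(s + 2)*(s + 3)*(s + 4)*(s**2 + 4).
Partial-fraction decomposition: (387*s - 4658)/(11024*(s**2 + 4)) + 999/(88*(s + 4)) - 593/(65*(s + 3)) + 155/(144*(s + 2)) + 43532/(26235*(s - 7)).
Integrate each term; A/(s−a) gives A·log|s−a|; the (Bs+D)/(s²+p²) term gives a log and an atan.

43532*log(s - 7)/26235 + 155*log(s + 2)/144 - 593*log(s + 3)/65 + 999*log(s + 4)/88 + 387*log(s**2 + 4)/22048 - 2329*atan(s/2)/11024 + C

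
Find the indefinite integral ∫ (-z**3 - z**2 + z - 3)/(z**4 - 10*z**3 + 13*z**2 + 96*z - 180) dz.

-83*log(z - 6)/12 + 37*log(z - 5)/6 - 13*log(z - 2)/60 - log(z + 3)/30 + C

Factor the denominator: (z - 6)*(z - 5)*(z - 2)*(z + 3).
Partial-fraction decomposition: -1/(30*(z + 3)) - 13/(60*(z - 2)) + 37/(6*(z - 5)) - 83/(12*(z - 6)).
Integrate each term: A/(z−a) contributes A·log|z−a|.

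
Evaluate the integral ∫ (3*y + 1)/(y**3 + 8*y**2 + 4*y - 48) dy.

7*log(y - 2)/48 + 11*log(y + 4)/12 - 17*log(y + 6)/16 + C

Factor the denominator: (y - 2)*(y + 4)*(y + 6).
Partial-fraction decomposition: -17/(16*(y + 6)) + 11/(12*(y + 4)) + 7/(48*(y - 2)).
Integrate each term: A/(y−a) contributes A·log|y−a|.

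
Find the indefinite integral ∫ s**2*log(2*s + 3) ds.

Use integration by parts with u = log(2*s + 3), dv = s**2 ds.
Then du = 2/(2*s + 3) ds and v = s**3/3.

s**3*log(2*s + 3)/3 - s**3/9 + s**2/4 - 3*s/4 + 9*log(2*s + 3)/8 + C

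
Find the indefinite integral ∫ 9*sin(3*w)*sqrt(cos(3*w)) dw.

-2*cos(3*w)**(3/2) + C

Let u = cos(3*w), so du = (-3*sin(3*w)) dw.
Rewriting, the integral becomes -3·∫ √u du = -3·(2/3)u^(3/2).
Substituting back, u = cos(3*w).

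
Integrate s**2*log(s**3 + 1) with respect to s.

Let u = s**3 + 1, so du = (3*s**2) ds.
The integral becomes (1/3)·∫ log(u) du; integrate by parts with u′=log(u), dv′=du.

s**3*log(s**3 + 1)/3 - s**3/3 + log(s**3 + 1)/3 + C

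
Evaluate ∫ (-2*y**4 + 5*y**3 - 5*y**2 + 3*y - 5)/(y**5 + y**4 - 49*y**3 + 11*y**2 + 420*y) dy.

-log(y)/84 - 37*log(y - 5)/24 + 265*log(y - 4)/308 + 89*log(y + 3)/168 - 1697*log(y + 7)/924 + C

Factor the denominator: y*(y - 5)*(y - 4)*(y + 3)*(y + 7).
Partial-fraction decomposition: -1697/(924*(y + 7)) + 89/(168*(y + 3)) + 265/(308*(y - 4)) - 37/(24*(y - 5)) - 1/(84*y).
Integrate each term: A/(y−a) contributes A·log|y−a|.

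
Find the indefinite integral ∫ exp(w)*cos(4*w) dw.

Let I denote the integral. Integrate by parts with u = cos(4*w), dv = exp(w) dw, so v = exp(w): I = exp(w)*cos(4*w) + 4·∫ exp(w)*sin(4*w) dw.
Apply parts again with u = sin(4*w), dv = exp(w) dw: ∫ exp(w)*sin(4*w) dw = exp(w)*sin(4*w) − 4·I. Substituting back brings back I: I = 4*exp(w)*sin(4*w) + exp(w)*cos(4*w) − 16·I.
Solving for I: (1 + 16)·I equals the remaining terms, so I = (1/17)·(4*exp(w)*sin(4*w) + exp(w)*cos(4*w)).

4*exp(w)*sin(4*w)/17 + exp(w)*cos(4*w)/17 + C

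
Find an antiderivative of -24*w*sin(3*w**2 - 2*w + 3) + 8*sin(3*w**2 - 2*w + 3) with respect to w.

4*cos(3*w**2 - 2*w + 3) + C

Let u = 3*w**2 - 2*w + 3, so du = (6*w - 2) dw.
Rewriting, the integral becomes -4·∫ sin(u) du = -4·-cos(u).
Substituting back, u = 3*w**2 - 2*w + 3.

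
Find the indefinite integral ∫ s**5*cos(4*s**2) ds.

Let u = s², du = 2s ds; rewrite as (1/2)∫ u^2·cos(4u) du.
Now integrate by parts 2 times.

s**4*sin(4*s**2)/8 + s**2*cos(4*s**2)/16 - sin(4*s**2)/64 + C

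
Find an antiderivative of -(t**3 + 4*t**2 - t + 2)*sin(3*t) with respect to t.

t**3*cos(3*t)/3 - t**2*sin(3*t)/3 + 4*t**2*cos(3*t)/3 - 8*t*sin(3*t)/9 - 5*t*cos(3*t)/9 + 5*sin(3*t)/27 + 10*cos(3*t)/27 + C

Use integration by parts with u = t**3 + 4*t**2 - t + 2, dv = -sin(3*t) dt, so v = cos(3*t)/3.
Apply parts 3 times (tabular method): alternate signs, differentiate u down to 0, integrate dv up.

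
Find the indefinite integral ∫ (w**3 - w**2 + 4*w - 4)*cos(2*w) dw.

w**3*sin(2*w)/2 - w**2*sin(2*w)/2 + 3*w**2*cos(2*w)/4 + 5*w*sin(2*w)/4 - w*cos(2*w)/2 - 7*sin(2*w)/4 + 5*cos(2*w)/8 + C

Use integration by parts with u = w**3 - w**2 + 4*w - 4, dv = cos(2*w) dw, so v = sin(2*w)/2.
Apply parts 3 times (tabular method): alternate signs, differentiate u down to 0, integrate dv up.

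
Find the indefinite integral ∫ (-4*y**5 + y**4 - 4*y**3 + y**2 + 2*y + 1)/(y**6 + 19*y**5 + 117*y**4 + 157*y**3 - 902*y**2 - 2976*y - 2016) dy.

Factor the denominator: (y - 3)*(y + 1)*(y + 4)**2*(y + 6)*(y + 7).
Partial-fraction decomposition: -2631/(20*(y + 7)) + 33289/(180*(y + 6)) - 33707/(588*(y + 4)) + 513/(14*(y + 4)**2) - 1/(120*(y + 1)) - 983/(17640*(y - 3)).
Integrate each term; A/(y−a) gives A·log|y−a|; A/(y−a)² gives −A/(y−a).

-983*log(y - 3)/17640 - log(y + 1)/120 - 33707*log(y + 4)/588 + 33289*log(y + 6)/180 - 2631*log(y + 7)/20 - 513/(14*y + 56) + C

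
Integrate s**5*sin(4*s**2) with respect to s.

Let u = s², du = 2s ds; rewrite as (1/2)∫ u^2·sin(4u) du.
Now integrate by parts 2 times.

-s**4*cos(4*s**2)/8 + s**2*sin(4*s**2)/16 + cos(4*s**2)/64 + C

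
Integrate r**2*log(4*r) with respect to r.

r**3*(log(r) + 2*log(2))/3 - r**3/9 + C

Use integration by parts with u = log(4*r), dv = r**2 dr.
Then du = 1/r dr and v = r**3/3.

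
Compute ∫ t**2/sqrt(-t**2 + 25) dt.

-t*sqrt(-t**2 + 25)/2 + 25*asin(t/5)/2 + C

Substitute t = 5·sin(θ), so dt = 5·cos(θ) dθ and the radical becomes sqrt(-t**2 + 25) = 5·cos(θ) by the Pythagorean identity.
Integrate the resulting trig expression in θ, then back-substitute θ = asin(t/5), sin(θ) = t/5, cos(θ) = sqrt(-t**2 + 25)/5 (absorbing any constant into C).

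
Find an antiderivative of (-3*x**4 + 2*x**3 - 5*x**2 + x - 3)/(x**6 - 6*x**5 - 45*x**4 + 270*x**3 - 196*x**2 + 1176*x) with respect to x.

-log(x)/392 - 3379*log(x - 7)/2597 + 1211*log(x - 6)/1040 + 4072*log(x + 7)/33761 + 79*log(x**2 + 4)/8480 - 73*atan(x/2)/4240 + C

Factor the denominator: x*(x - 7)*(x - 6)*(x + 7)*(x**2 + 4).
Partial-fraction decomposition: (79*x - 146)/(4240*(x**2 + 4)) + 4072/(33761*(x + 7)) + 1211/(1040*(x - 6)) - 3379/(2597*(x - 7)) - 1/(392*x).
Integrate each term; A/(x−a) gives A·log|x−a|; the (Bx+D)/(x²+p²) term gives a log and an atan.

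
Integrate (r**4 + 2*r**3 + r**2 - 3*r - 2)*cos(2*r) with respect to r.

r**4*sin(2*r)/2 + r**3*sin(2*r) + r**3*cos(2*r) - r**2*sin(2*r) + 3*r**2*cos(2*r)/2 - 3*r*sin(2*r) - r*cos(2*r) - sin(2*r)/2 - 3*cos(2*r)/2 + C

Use integration by parts with u = r**4 + 2*r**3 + r**2 - 3*r - 2, dv = cos(2*r) dr, so v = sin(2*r)/2.
Apply parts 4 times (tabular method): alternate signs, differentiate u down to 0, integrate dv up.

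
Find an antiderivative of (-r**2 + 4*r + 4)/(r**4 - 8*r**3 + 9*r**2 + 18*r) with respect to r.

2*log(r)/9 - 4*log(r - 6)/63 - 7*log(r - 3)/36 + log(r + 1)/28 + C

Factor the denominator: r*(r - 6)*(r - 3)*(r + 1).
Partial-fraction decomposition: 1/(28*(r + 1)) - 7/(36*(r - 3)) - 4/(63*(r - 6)) + 2/(9*r).
Integrate each term: A/(r−a) contributes A·log|r−a|.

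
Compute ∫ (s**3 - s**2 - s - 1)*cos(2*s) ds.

Use integration by parts with u = s**3 - s**2 - s - 1, dv = cos(2*s) ds, so v = sin(2*s)/2.
Apply parts 3 times (tabular method): alternate signs, differentiate u down to 0, integrate dv up.

s**3*sin(2*s)/2 - s**2*sin(2*s)/2 + 3*s**2*cos(2*s)/4 - 5*s*sin(2*s)/4 - s*cos(2*s)/2 - sin(2*s)/4 - 5*cos(2*s)/8 + C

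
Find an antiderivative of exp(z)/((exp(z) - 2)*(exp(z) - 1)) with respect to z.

log(exp(z) - 2) - log(exp(z) - 1) + C

Let u = e^z, du = e^z dz.
The integral becomes ∫ du/((u-2)(u-1)); decompose into partial fractions.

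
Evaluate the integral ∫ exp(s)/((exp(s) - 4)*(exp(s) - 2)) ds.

log(exp(s) - 4)/2 - log(exp(s) - 2)/2 + C

Let u = e^s, du = e^s ds.
The integral becomes ∫ du/((u-4)(u-2)); decompose into partial fractions.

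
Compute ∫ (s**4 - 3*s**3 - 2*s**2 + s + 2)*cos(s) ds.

s**4*sin(s) - 3*s**3*sin(s) + 4*s**3*cos(s) - 14*s**2*sin(s) - 9*s**2*cos(s) + 19*s*sin(s) - 28*s*cos(s) + 30*sin(s) + 19*cos(s) + C

Use integration by parts with u = s**4 - 3*s**3 - 2*s**2 + s + 2, dv = cos(s) ds, so v = sin(s).
Apply parts 4 times (tabular method): alternate signs, differentiate u down to 0, integrate dv up.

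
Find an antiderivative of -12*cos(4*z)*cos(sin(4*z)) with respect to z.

Let u = sin(4*z), so du = (4*cos(4*z)) dz.
Rewriting, the integral becomes -3·∫ cos(u) du = -3·sin(u).
Substituting back, u = sin(4*z).

-3*sin(sin(4*z)) + C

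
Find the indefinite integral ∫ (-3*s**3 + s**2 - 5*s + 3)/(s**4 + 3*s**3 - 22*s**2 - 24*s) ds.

-log(s)/8 - 193*log(s - 4)/200 + 12*log(s + 1)/25 - 239*log(s + 6)/100 + C

Factor the denominator: s*(s - 4)*(s + 1)*(s + 6).
Partial-fraction decomposition: -239/(100*(s + 6)) + 12/(25*(s + 1)) - 193/(200*(s - 4)) - 1/(8*s).
Integrate each term: A/(s−a) contributes A·log|s−a|.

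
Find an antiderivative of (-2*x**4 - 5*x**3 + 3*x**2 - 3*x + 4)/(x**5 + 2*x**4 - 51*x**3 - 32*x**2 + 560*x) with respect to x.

log(x)/140 - 1811*log(x - 5)/540 + 9*log(x - 4)/4 + 4*log(x + 4)/27 - 265*log(x + 7)/252 + C

Factor the denominator: x*(x - 5)*(x - 4)*(x + 4)*(x + 7).
Partial-fraction decomposition: -265/(252*(x + 7)) + 4/(27*(x + 4)) + 9/(4*(x - 4)) - 1811/(540*(x - 5)) + 1/(140*x).
Integrate each term: A/(x−a) contributes A·log|x−a|.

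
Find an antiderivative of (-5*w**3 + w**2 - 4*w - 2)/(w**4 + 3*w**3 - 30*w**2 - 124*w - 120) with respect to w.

Factor the denominator: (w - 6)*(w + 2)**2*(w + 5).
Partial-fraction decomposition: -668/(99*(w + 5)) + 941/(288*(w + 2)) - 25/(12*(w + 2)**2) - 535/(352*(w - 6)).
Integrate each term; A/(w−a) gives A·log|w−a|; A/(w−a)² gives −A/(w−a).

-535*log(w - 6)/352 + 941*log(w + 2)/288 - 668*log(w + 5)/99 + 25/(12*w + 24) + C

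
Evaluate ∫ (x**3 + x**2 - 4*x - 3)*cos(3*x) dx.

Use integration by parts with u = x**3 + x**2 - 4*x - 3, dv = cos(3*x) dx, so v = sin(3*x)/3.
Apply parts 3 times (tabular method): alternate signs, differentiate u down to 0, integrate dv up.

x**3*sin(3*x)/3 + x**2*sin(3*x)/3 + x**2*cos(3*x)/3 - 14*x*sin(3*x)/9 + 2*x*cos(3*x)/9 - 29*sin(3*x)/27 - 14*cos(3*x)/27 + C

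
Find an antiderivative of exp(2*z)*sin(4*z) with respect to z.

exp(2*z)*sin(4*z)/10 - exp(2*z)*cos(4*z)/5 + C

Let I denote the integral. Integrate by parts with u = sin(4*z), dv = exp(2*z) dz, so v = exp(2*z)/2: I = exp(2*z)*sin(4*z)/2 − 2·∫ exp(2*z)*cos(4*z) dz.
Apply parts again with u = cos(4*z), dv = exp(2*z) dz: ∫ exp(2*z)*cos(4*z) dz = exp(2*z)*cos(4*z)/2 + 2·I. Substituting back brings back I: I = exp(2*z)*sin(4*z)/2 - exp(2*z)*cos(4*z) − 4·I.
Solving for I: (1 + 4)·I equals the remaining terms, so I = (1/5)·(exp(2*z)*sin(4*z)/2 - exp(2*z)*cos(4*z)).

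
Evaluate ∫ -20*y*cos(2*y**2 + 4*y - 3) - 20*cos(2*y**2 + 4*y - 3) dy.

-5*sin(2*y**2 + 4*y - 3) + C

Let u = 2*y**2 + 4*y - 3, so du = (4*y + 4) dy.
Rewriting, the integral becomes -5·∫ cos(u) du = -5·sin(u).
Substituting back, u = 2*y**2 + 4*y - 3.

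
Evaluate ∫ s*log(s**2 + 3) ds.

s**2*log(s**2 + 3)/2 - s**2/2 + 3*log(s**2 + 3)/2 + C

Let u = s**2 + 3, so du = (2*s) ds.
The integral becomes (1/2)·∫ log(u) du; integrate by parts with u′=log(u), dv′=du.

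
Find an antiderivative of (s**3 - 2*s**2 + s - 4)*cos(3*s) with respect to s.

Use integration by parts with u = s**3 - 2*s**2 + s - 4, dv = cos(3*s) ds, so v = sin(3*s)/3.
Apply parts 3 times (tabular method): alternate signs, differentiate u down to 0, integrate dv up.

s**3*sin(3*s)/3 - 2*s**2*sin(3*s)/3 + s**2*cos(3*s)/3 + s*sin(3*s)/9 - 4*s*cos(3*s)/9 - 32*sin(3*s)/27 + cos(3*s)/27 + C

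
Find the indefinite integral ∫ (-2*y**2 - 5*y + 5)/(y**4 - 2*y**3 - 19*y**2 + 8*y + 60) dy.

Factor the denominator: (y - 5)*(y - 2)*(y + 2)*(y + 3).
Partial-fraction decomposition: -1/(20*(y + 3)) + 1/(4*(y + 2)) + 13/(60*(y - 2)) - 5/(12*(y - 5)).
Integrate each term: A/(y−a) contributes A·log|y−a|.

-5*log(y - 5)/12 + 13*log(y - 2)/60 + log(y + 2)/4 - log(y + 3)/20 + C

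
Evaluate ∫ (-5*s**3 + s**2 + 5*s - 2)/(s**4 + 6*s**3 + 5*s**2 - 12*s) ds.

Factor the denominator: s*(s - 1)*(s + 3)*(s + 4).
Partial-fraction decomposition: -157/(10*(s + 4)) + 127/(12*(s + 3)) - 1/(20*(s - 1)) + 1/(6*s).
Integrate each term: A/(s−a) contributes A·log|s−a|.

log(s)/6 - log(s - 1)/20 + 127*log(s + 3)/12 - 157*log(s + 4)/10 + C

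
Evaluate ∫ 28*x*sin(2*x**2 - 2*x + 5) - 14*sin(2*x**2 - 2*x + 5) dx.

-7*cos(2*x**2 - 2*x + 5) + C

Let u = 2*x**2 - 2*x + 5, so du = (4*x - 2) dx.
Rewriting, the integral becomes 7·∫ sin(u) du = 7·-cos(u).
Substituting back, u = 2*x**2 - 2*x + 5.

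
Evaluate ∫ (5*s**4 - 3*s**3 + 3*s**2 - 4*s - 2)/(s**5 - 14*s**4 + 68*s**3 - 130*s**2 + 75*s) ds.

Factor the denominator: s*(s - 5)**2*(s - 3)*(s - 1).
Partial-fraction decomposition: 1/(32*(s - 1)) + 337/(24*(s - 3)) - 7237/(800*(s - 5)) + 2803/(40*(s - 5)**2) - 2/(75*s).
Integrate each term; A/(s−a) gives A·log|s−a|; A/(s−a)² gives −A/(s−a).

-2*log(s)/75 - 7237*log(s - 5)/800 + 337*log(s - 3)/24 + log(s - 1)/32 - 2803/(40*s - 200) + C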